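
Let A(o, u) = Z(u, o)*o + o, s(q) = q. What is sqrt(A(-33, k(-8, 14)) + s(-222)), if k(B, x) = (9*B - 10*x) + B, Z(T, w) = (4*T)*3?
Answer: sqrt(86865) ≈ 294.73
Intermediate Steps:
Z(T, w) = 12*T
k(B, x) = -10*x + 10*B (k(B, x) = (-10*x + 9*B) + B = -10*x + 10*B)
A(o, u) = o + 12*o*u (A(o, u) = (12*u)*o + o = 12*o*u + o = o + 12*o*u)
sqrt(A(-33, k(-8, 14)) + s(-222)) = sqrt(-33*(1 + 12*(-10*14 + 10*(-8))) - 222) = sqrt(-33*(1 + 12*(-140 - 80)) - 222) = sqrt(-33*(1 + 12*(-220)) - 222) = sqrt(-33*(1 - 2640) - 222) = sqrt(-33*(-2639) - 222) = sqrt(87087 - 222) = sqrt(86865)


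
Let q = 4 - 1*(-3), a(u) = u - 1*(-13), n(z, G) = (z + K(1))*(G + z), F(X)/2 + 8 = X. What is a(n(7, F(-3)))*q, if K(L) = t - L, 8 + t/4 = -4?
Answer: 4501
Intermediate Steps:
t = -48 (t = -32 + 4*(-4) = -32 - 16 = -48)
K(L) = -48 - L
F(X) = -16 + 2*X
n(z, G) = (-49 + z)*(G + z) (n(z, G) = (z + (-48 - 1*1))*(G + z) = (z + (-48 - 1))*(G + z) = (z - 49)*(G + z) = (-49 + z)*(G + z))
a(u) = 13 + u (a(u) = u + 13 = 13 + u)
q = 7 (q = 4 + 3 = 7)
a(n(7, F(-3)))*q = (13 + (7² - 49*(-16 + 2*(-3)) - 49*7 + (-16 + 2*(-3))*7))*7 = (13 + (49 - 49*(-16 - 6) - 343 + (-16 - 6)*7))*7 = (13 + (49 - 49*(-22) - 343 - 22*7))*7 = (13 + (49 + 1078 - 343 - 154))*7 = (13 + 630)*7 = 643*7 = 4501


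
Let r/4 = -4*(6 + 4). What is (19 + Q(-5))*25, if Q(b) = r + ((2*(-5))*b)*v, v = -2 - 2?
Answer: -8525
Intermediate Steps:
v = -4
r = -160 (r = 4*(-4*(6 + 4)) = 4*(-4*10) = 4*(-40) = -160)
Q(b) = -160 + 40*b (Q(b) = -160 + ((2*(-5))*b)*(-4) = -160 - 10*b*(-4) = -160 + 40*b)
(19 + Q(-5))*25 = (19 + (-160 + 40*(-5)))*25 = (19 + (-160 - 200))*25 = (19 - 360)*25 = -341*25 = -8525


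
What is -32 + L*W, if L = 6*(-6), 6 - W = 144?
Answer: 4936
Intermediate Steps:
W = -138 (W = 6 - 1*144 = 6 - 144 = -138)
L = -36
-32 + L*W = -32 - 36*(-138) = -32 + 4968 = 4936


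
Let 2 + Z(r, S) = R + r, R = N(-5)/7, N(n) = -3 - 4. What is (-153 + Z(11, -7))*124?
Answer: -17980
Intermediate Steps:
N(n) = -7
R = -1 (R = -7/7 = -7*1/7 = -1)
Z(r, S) = -3 + r (Z(r, S) = -2 + (-1 + r) = -3 + r)
(-153 + Z(11, -7))*124 = (-153 + (-3 + 11))*124 = (-153 + 8)*124 = -145*124 = -17980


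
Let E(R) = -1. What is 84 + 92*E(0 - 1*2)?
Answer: -8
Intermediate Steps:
84 + 92*E(0 - 1*2) = 84 + 92*(-1) = 84 - 92 = -8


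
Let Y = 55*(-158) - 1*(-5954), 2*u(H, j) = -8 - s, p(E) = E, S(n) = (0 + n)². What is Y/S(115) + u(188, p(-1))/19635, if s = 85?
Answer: -7244843/34623050 ≈ -0.20925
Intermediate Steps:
S(n) = n²
u(H, j) = -93/2 (u(H, j) = (-8 - 1*85)/2 = (-8 - 85)/2 = (½)*(-93) = -93/2)
Y = -2736 (Y = -8690 + 5954 = -2736)
Y/S(115) + u(188, p(-1))/19635 = -2736/(115²) - 93/2/19635 = -2736/13225 - 93/2*1/19635 = -2736*1/13225 - 31/13090 = -2736/13225 - 31/13090 = -7244843/34623050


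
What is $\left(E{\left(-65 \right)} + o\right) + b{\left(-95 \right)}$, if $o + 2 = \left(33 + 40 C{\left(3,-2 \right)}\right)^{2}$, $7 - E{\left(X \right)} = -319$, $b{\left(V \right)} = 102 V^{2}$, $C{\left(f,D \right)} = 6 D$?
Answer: $1120683$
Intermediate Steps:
$E{\left(X \right)} = 326$ ($E{\left(X \right)} = 7 - -319 = 7 + 319 = 326$)
$o = 199807$ ($o = -2 + \left(33 + 40 \cdot 6 \left(-2\right)\right)^{2} = -2 + \left(33 + 40 \left(-12\right)\right)^{2} = -2 + \left(33 - 480\right)^{2} = -2 + \left(-447\right)^{2} = -2 + 199809 = 199807$)
$\left(E{\left(-65 \right)} + o\right) + b{\left(-95 \right)} = \left(326 + 199807\right) + 102 \left(-95\right)^{2} = 200133 + 102 \cdot 9025 = 200133 + 920550 = 1120683$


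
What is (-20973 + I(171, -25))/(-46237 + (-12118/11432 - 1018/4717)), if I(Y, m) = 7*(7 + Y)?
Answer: 531886712444/1246693593355 ≈ 0.42664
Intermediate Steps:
I(Y, m) = 49 + 7*Y
(-20973 + I(171, -25))/(-46237 + (-12118/11432 - 1018/4717)) = (-20973 + (49 + 7*171))/(-46237 + (-12118/11432 - 1018/4717)) = (-20973 + (49 + 1197))/(-46237 + (-12118*1/11432 - 1018*1/4717)) = (-20973 + 1246)/(-46237 + (-6059/5716 - 1018/4717)) = -19727/(-46237 - 34399191/26962372) = -19727/(-1246693593355/26962372) = -19727*(-26962372/1246693593355) = 531886712444/1246693593355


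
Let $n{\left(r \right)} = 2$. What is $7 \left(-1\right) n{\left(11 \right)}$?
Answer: $-14$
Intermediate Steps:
$7 \left(-1\right) n{\left(11 \right)} = 7 \left(-1\right) 2 = \left(-7\right) 2 = -14$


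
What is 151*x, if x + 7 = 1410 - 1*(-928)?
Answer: 351981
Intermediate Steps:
x = 2331 (x = -7 + (1410 - 1*(-928)) = -7 + (1410 + 928) = -7 + 2338 = 2331)
151*x = 151*2331 = 351981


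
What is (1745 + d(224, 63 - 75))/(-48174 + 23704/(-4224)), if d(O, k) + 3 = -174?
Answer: -827904/25438835 ≈ -0.032545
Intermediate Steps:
d(O, k) = -177 (d(O, k) = -3 - 174 = -177)
(1745 + d(224, 63 - 75))/(-48174 + 23704/(-4224)) = (1745 - 177)/(-48174 + 23704/(-4224)) = 1568/(-48174 + 23704*(-1/4224)) = 1568/(-48174 - 2963/528) = 1568/(-25438835/528) = 1568*(-528/25438835) = -827904/25438835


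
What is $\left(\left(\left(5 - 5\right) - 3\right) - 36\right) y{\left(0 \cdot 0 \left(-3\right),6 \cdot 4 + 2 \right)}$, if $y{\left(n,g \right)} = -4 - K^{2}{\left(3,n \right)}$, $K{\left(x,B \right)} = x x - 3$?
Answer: $1560$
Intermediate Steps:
$K{\left(x,B \right)} = -3 + x^{2}$ ($K{\left(x,B \right)} = x^{2} - 3 = -3 + x^{2}$)
$y{\left(n,g \right)} = -40$ ($y{\left(n,g \right)} = -4 - \left(-3 + 3^{2}\right)^{2} = -4 - \left(-3 + 9\right)^{2} = -4 - 6^{2} = -4 - 36 = -40$)
$\left(\left(\left(5 - 5\right) - 3\right) - 36\right) y{\left(0 \cdot 0 \left(-3\right),6 \cdot 4 + 2 \right)} = \left(\left(\left(5 - 5\right) - 3\right) - 36\right) \left(-40\right) = \left(\left(0 - 3\right) - 36\right) \left(-40\right) = \left(-3 - 36\right) \left(-40\right) = \left(-39\right) \left(-40\right) = 1560$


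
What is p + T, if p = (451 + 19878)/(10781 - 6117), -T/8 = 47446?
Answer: -1770284823/4664 ≈ -3.7956e+5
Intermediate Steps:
T = -379568 (T = -8*47446 = -379568)
p = 20329/4664 ≈ 4.3587
p + T = 20329/4664 - 379568 = -1770284823/4664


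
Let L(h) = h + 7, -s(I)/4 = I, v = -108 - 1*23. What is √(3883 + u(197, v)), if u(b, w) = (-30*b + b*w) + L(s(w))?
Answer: I*√27303 ≈ 165.24*I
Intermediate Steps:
v = -131 (v = -108 - 23 = -131)
s(I) = -4*I
L(h) = 7 + h
u(b, w) = 7 - 30*b - 4*w + b*w (u(b, w) = (-30*b + b*w) + (7 - 4*w) = 7 - 30*b - 4*w + b*w)
√(3883 + u(197, v)) = √(3883 + (7 - 30*197 - 4*(-131) + 197*(-131))) = √(3883 + (7 - 5910 + 524 - 25807)) = √(3883 - 31186) = √(-27303) = I*√27303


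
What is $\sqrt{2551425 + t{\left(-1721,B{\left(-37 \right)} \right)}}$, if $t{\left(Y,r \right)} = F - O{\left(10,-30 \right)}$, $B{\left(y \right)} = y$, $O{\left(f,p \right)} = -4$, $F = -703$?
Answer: $3 \sqrt{283414} \approx 1597.1$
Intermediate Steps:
$t{\left(Y,r \right)} = -699$ ($t{\left(Y,r \right)} = -703 - -4 = -703 + 4 = -699$)
$\sqrt{2551425 + t{\left(-1721,B{\left(-37 \right)} \right)}} = \sqrt{2551425 - 699} = \sqrt{2550726} = 3 \sqrt{283414}$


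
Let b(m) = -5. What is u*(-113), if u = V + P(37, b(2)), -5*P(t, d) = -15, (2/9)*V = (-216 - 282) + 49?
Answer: 455955/2 ≈ 2.2798e+5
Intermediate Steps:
V = -4041/2 (V = 9*((-216 - 282) + 49)/2 = 9*(-498 + 49)/2 = (9/2)*(-449) = -4041/2 ≈ -2020.5)
P(t, d) = 3 (P(t, d) = -⅕*(-15) = 3)
u = -4035/2 (u = -4041/2 + 3 = -4035/2 ≈ -2017.5)
u*(-113) = -4035/2*(-113) = 455955/2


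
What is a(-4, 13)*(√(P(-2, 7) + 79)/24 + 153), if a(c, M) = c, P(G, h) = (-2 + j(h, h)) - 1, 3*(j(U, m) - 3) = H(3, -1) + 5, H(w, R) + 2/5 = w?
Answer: -612 - √18345/90 ≈ -613.50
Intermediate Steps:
H(w, R) = -⅖ + w
j(U, m) = 83/15 (j(U, m) = 3 + ((-⅖ + 3) + 5)/3 = 3 + (13/5 + 5)/3 = 3 + (⅓)*(38/5) = 3 + 38/15 = 83/15)
P(G, h) = 38/15 (P(G, h) = (-2 + 83/15) - 1 = 53/15 - 1 = 38/15)
a(-4, 13)*(√(P(-2, 7) + 79)/24 + 153) = -4*(√(38/15 + 79)/24 + 153) = -4*(√(1223/15)*(1/24) + 153) = -4*((√18345/15)*(1/24) + 153) = -4*(√18345/360 + 153) = -4*(153 + √18345/360) = -612 - √18345/90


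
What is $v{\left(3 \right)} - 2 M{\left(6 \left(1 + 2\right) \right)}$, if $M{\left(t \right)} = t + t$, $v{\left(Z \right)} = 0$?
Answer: $-72$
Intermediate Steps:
$M{\left(t \right)} = 2 t$
$v{\left(3 \right)} - 2 M{\left(6 \left(1 + 2\right) \right)} = 0 - 2 \cdot 2 \cdot 6 \left(1 + 2\right) = 0 - 2 \cdot 2 \cdot 6 \cdot 3 = 0 - 2 \cdot 2 \cdot 18 = 0 - 72 = -72$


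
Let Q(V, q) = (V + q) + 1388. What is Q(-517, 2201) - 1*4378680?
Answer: -4375608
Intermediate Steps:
Q(V, q) = 1388 + V + q
Q(-517, 2201) - 1*4378680 = (1388 - 517 + 2201) - 1*4378680 = 3072 - 4378680 = -4375608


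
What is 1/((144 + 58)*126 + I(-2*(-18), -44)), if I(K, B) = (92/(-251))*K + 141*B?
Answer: 251/4827936 ≈ 5.1989e-5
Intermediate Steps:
I(K, B) = 141*B - 92*K/251 (I(K, B) = (92*(-1/251))*K + 141*B = -92*K/251 + 141*B = 141*B - 92*K/251)
1/((144 + 58)*126 + I(-2*(-18), -44)) = 1/((144 + 58)*126 + (141*(-44) - (-184)*(-18)/251)) = 1/(202*126 + (-6204 - 92/251*36)) = 1/(25452 + (-6204 - 3312/251)) = 1/(25452 - 1560516/251) = 1/(4827936/251) = 251/4827936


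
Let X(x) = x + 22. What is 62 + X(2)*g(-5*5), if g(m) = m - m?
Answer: 62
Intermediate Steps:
g(m) = 0
X(x) = 22 + x
62 + X(2)*g(-5*5) = 62 + (22 + 2)*0 = 62 + 24*0 = 62 + 0 = 62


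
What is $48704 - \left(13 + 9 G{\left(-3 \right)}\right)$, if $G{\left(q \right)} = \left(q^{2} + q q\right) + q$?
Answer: $48556$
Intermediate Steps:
$G{\left(q \right)} = q + 2 q^{2}$ ($G{\left(q \right)} = \left(q^{2} + q^{2}\right) + q = 2 q^{2} + q = q + 2 q^{2}$)
$48704 - \left(13 + 9 G{\left(-3 \right)}\right) = 48704 - \left(13 + 9 \left(- 3 \left(1 + 2 \left(-3\right)\right)\right)\right) = 48704 - \left(13 + 9 \left(- 3 \left(1 - 6\right)\right)\right) = 48704 - \left(13 + 9 \left(\left(-3\right) \left(-5\right)\right)\right) = 48704 - \left(13 + 9 \cdot 15\right) = 48704 - \left(13 + 135\right) = 48704 - 148 = 48556$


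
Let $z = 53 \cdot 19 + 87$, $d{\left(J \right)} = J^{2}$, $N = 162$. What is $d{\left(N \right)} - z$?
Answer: $25150$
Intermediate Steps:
$z = 1094$ ($z = 1007 + 87 = 1094$)
$d{\left(N \right)} - z = 162^{2} - 1094 = 26244 - 1094 = 25150$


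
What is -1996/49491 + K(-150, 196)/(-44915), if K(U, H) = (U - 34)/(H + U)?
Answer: -529304/13153185 ≈ -0.040241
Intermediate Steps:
K(U, H) = (-34 + U)/(H + U)
-1996/49491 + K(-150, 196)/(-44915) = -1996/49491 + ((-34 - 150)/(196 - 150))/(-44915) = -1996*1/49491 + (-184/46)*(-1/44915) = -1996/49491 + ((1/46)*(-184))*(-1/44915) = -1996/49491 - 4*(-1/44915) = -1996/49491 + 4/44915 = -529304/13153185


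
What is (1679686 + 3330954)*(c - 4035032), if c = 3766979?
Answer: -1343117083920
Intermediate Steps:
(1679686 + 3330954)*(c - 4035032) = (1679686 + 3330954)*(3766979 - 4035032) = 5010640*(-268053) = -1343117083920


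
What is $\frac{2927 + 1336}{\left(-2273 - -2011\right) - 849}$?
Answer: $- \frac{4263}{1111} \approx -3.8371$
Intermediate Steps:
$\frac{2927 + 1336}{\left(-2273 - -2011\right) - 849} = \frac{4263}{\left(-2273 + 2011\right) - 849} = \frac{4263}{-262 - 849} = \frac{4263}{-1111} = 4263 \left(- \frac{1}{1111}\right) = - \frac{4263}{1111}$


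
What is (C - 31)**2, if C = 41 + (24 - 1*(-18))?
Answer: 2704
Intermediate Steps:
C = 83 (C = 41 + (24 + 18) = 41 + 42 = 83)
(C - 31)**2 = (83 - 31)**2 = 52**2 = 2704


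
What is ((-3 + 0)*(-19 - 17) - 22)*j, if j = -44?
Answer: -3784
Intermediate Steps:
((-3 + 0)*(-19 - 17) - 22)*j = ((-3 + 0)*(-19 - 17) - 22)*(-44) = (-3*(-36) - 22)*(-44) = (108 - 22)*(-44) = 86*(-44) = -3784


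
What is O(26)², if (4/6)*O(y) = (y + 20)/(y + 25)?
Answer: 529/289 ≈ 1.8305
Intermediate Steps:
O(y) = 3*(20 + y)/(2*(25 + y)) (O(y) = 3*((y + 20)/(y + 25))/2 = 3*((20 + y)/(25 + y))/2 = 3*(20 + y)/(2*(25 + y)))
O(26)² = (3*(20 + 26)/(2*(25 + 26)))² = ((3/2)*46/51)² = ((3/2)*(1/51)*46)² = (23/17)² = 529/289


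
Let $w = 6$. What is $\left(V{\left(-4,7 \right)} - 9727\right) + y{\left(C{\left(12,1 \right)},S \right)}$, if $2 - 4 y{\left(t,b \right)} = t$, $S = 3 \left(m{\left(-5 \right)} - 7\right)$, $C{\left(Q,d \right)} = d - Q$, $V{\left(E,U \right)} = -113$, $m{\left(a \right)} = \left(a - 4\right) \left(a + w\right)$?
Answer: $- \frac{39347}{4} \approx -9836.8$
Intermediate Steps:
$m{\left(a \right)} = \left(-4 + a\right) \left(6 + a\right)$ ($m{\left(a \right)} = \left(a - 4\right) \left(a + 6\right) = \left(-4 + a\right) \left(6 + a\right)$)
$S = -48$ ($S = 3 \left(\left(-24 + \left(-5\right)^{2} + 2 \left(-5\right)\right) - 7\right) = 3 \left(\left(-24 + 25 - 10\right) - 7\right) = 3 \left(-9 - 7\right) = 3 \left(-16\right) = -48$)
$y{\left(t,b \right)} = \frac{1}{2} - \frac{t}{4}$
$\left(V{\left(-4,7 \right)} - 9727\right) + y{\left(C{\left(12,1 \right)},S \right)} = \left(-113 - 9727\right) - \left(- \frac{1}{2} + \frac{1 - 12}{4}\right) = -9840 - \left(- \frac{1}{2} + \frac{1 - 12}{4}\right) = -9840 + \left(\frac{1}{2} - - \frac{11}{4}\right) = -9840 + \left(\frac{1}{2} + \frac{11}{4}\right) = -9840 + \frac{13}{4} = - \frac{39347}{4}$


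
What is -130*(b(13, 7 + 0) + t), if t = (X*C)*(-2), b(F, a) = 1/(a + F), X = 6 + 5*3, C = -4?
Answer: -43693/2 ≈ -21847.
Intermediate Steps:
X = 21 (X = 6 + 15 = 21)
b(F, a) = 1/(F + a)
t = 168 (t = (21*(-4))*(-2) = -84*(-2) = 168)
-130*(b(13, 7 + 0) + t) = -130*(1/(13 + (7 + 0)) + 168) = -130*(1/(13 + 7) + 168) = -130*(1/20 + 168) = -130*3361/20 = -43693/2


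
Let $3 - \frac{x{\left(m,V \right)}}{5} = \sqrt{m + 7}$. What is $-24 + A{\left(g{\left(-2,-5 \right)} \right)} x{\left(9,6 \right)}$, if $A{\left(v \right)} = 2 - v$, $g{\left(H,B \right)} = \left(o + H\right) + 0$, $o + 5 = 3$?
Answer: $-54$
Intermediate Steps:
$o = -2$ ($o = -5 + 3 = -2$)
$g{\left(H,B \right)} = -2 + H$ ($g{\left(H,B \right)} = \left(-2 + H\right) + 0 = -2 + H$)
$x{\left(m,V \right)} = 15 - 5 \sqrt{7 + m}$ ($x{\left(m,V \right)} = 15 - 5 \sqrt{m + 7} = 15 - 5 \sqrt{7 + m}$)
$-24 + A{\left(g{\left(-2,-5 \right)} \right)} x{\left(9,6 \right)} = -24 + \left(2 - \left(-2 - 2\right)\right) \left(15 - 5 \sqrt{7 + 9}\right) = -24 + \left(2 - -4\right) \left(15 - 5 \sqrt{16}\right) = -24 + \left(2 + 4\right) \left(15 - 20\right) = -24 + 6 \left(15 - 20\right) = -24 + 6 \left(-5\right) = -24 - 30 = -54$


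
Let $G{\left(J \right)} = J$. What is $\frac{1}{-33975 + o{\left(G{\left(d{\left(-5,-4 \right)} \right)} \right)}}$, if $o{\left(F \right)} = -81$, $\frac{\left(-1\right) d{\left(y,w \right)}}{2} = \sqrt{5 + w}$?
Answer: $- \frac{1}{34056} \approx -2.9363 \cdot 10^{-5}$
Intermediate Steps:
$d{\left(y,w \right)} = - 2 \sqrt{5 + w}$
$\frac{1}{-33975 + o{\left(G{\left(d{\left(-5,-4 \right)} \right)} \right)}} = \frac{1}{-33975 - 81} = \frac{1}{-34056} = - \frac{1}{34056}$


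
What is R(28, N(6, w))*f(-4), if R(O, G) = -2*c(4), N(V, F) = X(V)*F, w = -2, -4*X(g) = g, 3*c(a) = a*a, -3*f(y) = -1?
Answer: -32/9 ≈ -3.5556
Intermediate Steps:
f(y) = 1/3 (f(y) = -1/3*(-1) = 1/3)
c(a) = a**2/3 (c(a) = (a*a)/3 = a**2/3)
X(g) = -g/4
N(V, F) = -F*V/4 (N(V, F) = (-V/4)*F = -F*V/4)
R(O, G) = -32/3 (R(O, G) = -2*4**2/3 = -2*16/3 = -32/3)
R(28, N(6, w))*f(-4) = -32/3*1/3 = -32/9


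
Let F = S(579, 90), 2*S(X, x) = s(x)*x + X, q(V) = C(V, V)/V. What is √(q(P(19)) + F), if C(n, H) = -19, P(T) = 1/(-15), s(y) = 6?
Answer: √3378/2 ≈ 29.060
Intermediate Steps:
P(T) = -1/15 (P(T) = 1*(-1/15) = -1/15)
q(V) = -19/V
S(X, x) = X/2 + 3*x (S(X, x) = (6*x + X)/2 = (X + 6*x)/2 = X/2 + 3*x)
F = 1119/2 (F = (½)*579 + 3*90 = 579/2 + 270 = 1119/2 ≈ 559.50)
√(q(P(19)) + F) = √(-19/(-1/15) + 1119/2) = √(-19*(-15) + 1119/2) = √(285 + 1119/2) = √(1689/2) = √3378/2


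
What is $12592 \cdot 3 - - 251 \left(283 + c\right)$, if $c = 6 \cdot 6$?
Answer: $117845$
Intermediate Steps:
$c = 36$
$12592 \cdot 3 - - 251 \left(283 + c\right) = 12592 \cdot 3 - - 251 \left(283 + 36\right) = 37776 - \left(-251\right) 319 = 37776 - -80069 = 37776 + 80069 = 117845$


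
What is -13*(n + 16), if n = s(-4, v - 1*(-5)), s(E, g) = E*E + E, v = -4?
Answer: -364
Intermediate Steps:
s(E, g) = E + E**2 (s(E, g) = E**2 + E = E + E**2)
n = 12 (n = -4*(1 - 4) = -4*(-3) = 12)
-13*(n + 16) = -13*(12 + 16) = -13*28 = -364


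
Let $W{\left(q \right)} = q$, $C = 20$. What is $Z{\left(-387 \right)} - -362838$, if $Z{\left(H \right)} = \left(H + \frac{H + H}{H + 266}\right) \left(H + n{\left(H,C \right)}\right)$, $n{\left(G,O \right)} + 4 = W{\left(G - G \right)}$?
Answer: $\frac{61910121}{121} \approx 5.1165 \cdot 10^{5}$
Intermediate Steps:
$n{\left(G,O \right)} = -4$ ($n{\left(G,O \right)} = -4 + \left(G - G\right) = -4 + 0 = -4$)
$Z{\left(H \right)} = \left(-4 + H\right) \left(H + \frac{2 H}{266 + H}\right)$ ($Z{\left(H \right)} = \left(H + \frac{H + H}{H + 266}\right) \left(H - 4\right) = \left(H + \frac{2 H}{266 + H}\right) \left(-4 + H\right) = \left(-4 + H\right) \left(H + \frac{2 H}{266 + H}\right)$)
$Z{\left(-387 \right)} - -362838 = - \frac{387 \left(-1072 + \left(-387\right)^{2} + 264 \left(-387\right)\right)}{266 - 387} - -362838 = - \frac{387 \left(-1072 + 149769 - 102168\right)}{-121} + 362838 = \left(-387\right) \left(- \frac{1}{121}\right) 46529 + 362838 = \frac{18006723}{121} + 362838 = \frac{61910121}{121}$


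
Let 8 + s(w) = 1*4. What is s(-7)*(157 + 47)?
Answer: -816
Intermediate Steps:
s(w) = -4 (s(w) = -8 + 1*4 = -8 + 4 = -4)
s(-7)*(157 + 47) = -4*(157 + 47) = -4*204 = -816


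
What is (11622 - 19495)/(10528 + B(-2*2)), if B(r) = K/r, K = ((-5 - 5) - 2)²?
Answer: -7873/10492 ≈ -0.75038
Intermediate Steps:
K = 144 (K = (-10 - 2)² = (-12)² = 144)
B(r) = 144/r
(11622 - 19495)/(10528 + B(-2*2)) = (11622 - 19495)/(10528 + 144/((-2*2))) = -7873/(10528 + 144/(-4)) = -7873/(10528 + 144*(-¼)) = -7873/(10528 - 36) = -7873/10492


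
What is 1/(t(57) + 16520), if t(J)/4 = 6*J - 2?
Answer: 1/17880 ≈ 5.5928e-5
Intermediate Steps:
t(J) = -8 + 24*J (t(J) = 4*(6*J - 2) = 4*(-2 + 6*J) = -8 + 24*J)
1/(t(57) + 16520) = 1/((-8 + 24*57) + 16520) = 1/((-8 + 1368) + 16520) = 1/(1360 + 16520) = 1/17880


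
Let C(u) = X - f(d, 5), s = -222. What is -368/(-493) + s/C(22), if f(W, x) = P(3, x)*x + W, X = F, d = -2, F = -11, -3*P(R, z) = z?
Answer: 164537/493 ≈ 333.75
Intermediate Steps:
P(R, z) = -z/3
X = -11
f(W, x) = W - x²/3 (f(W, x) = (-x/3)*x + W = -x²/3 + W = W - x²/3)
C(u) = -⅔ (C(u) = -11 - (-2 - ⅓*5²) = -11 - (-2 - ⅓*25) = -11 - (-2 - 25/3) = -11 - 1*(-31/3) = -11 + 31/3 = -⅔)
-368/(-493) + s/C(22) = -368/(-493) - 222/(-⅔) = -368*(-1/493) - 222*(-3/2) = 368/493 + 333 = 164537/493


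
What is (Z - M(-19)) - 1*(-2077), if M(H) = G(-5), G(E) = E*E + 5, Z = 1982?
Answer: 4029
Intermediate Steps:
G(E) = 5 + E² (G(E) = E² + 5 = 5 + E²)
M(H) = 30 (M(H) = 5 + (-5)² = 5 + 25 = 30)
(Z - M(-19)) - 1*(-2077) = (1982 - 1*30) - 1*(-2077) = (1982 - 30) + 2077 = 1952 + 2077 = 4029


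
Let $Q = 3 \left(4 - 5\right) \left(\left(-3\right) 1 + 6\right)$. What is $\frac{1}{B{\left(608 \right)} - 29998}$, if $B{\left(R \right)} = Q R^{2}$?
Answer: $- \frac{1}{3356974} \approx -2.9789 \cdot 10^{-7}$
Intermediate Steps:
$Q = -9$ ($Q = 3 \left(4 - 5\right) \left(-3 + 6\right) = 3 \left(-1\right) 3 = \left(-3\right) 3 = -9$)
$B{\left(R \right)} = - 9 R^{2}$
$\frac{1}{B{\left(608 \right)} - 29998} = \frac{1}{- 9 \cdot 608^{2} - 29998} = \frac{1}{\left(-9\right) 369664 - 29998} = \frac{1}{-3326976 - 29998} = \frac{1}{-3356974} = - \frac{1}{3356974}$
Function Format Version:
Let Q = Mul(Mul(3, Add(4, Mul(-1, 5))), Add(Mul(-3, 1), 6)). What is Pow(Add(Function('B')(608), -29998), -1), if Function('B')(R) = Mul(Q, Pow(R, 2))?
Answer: Rational(-1, 3356974) ≈ -2.9789e-7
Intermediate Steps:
Q = -9 (Q = Mul(Mul(3, Add(4, -5)), Add(-3, 6)) = Mul(Mul(3, -1), 3) = Mul(-3, 3) = -9)
Function('B')(R) = Mul(-9, Pow(R, 2))
Pow(Add(Function('B')(608), -29998), -1) = Pow(Add(Mul(-9, Pow(608, 2)), -29998), -1) = Pow(Add(Mul(-9, 369664), -29998), -1) = Pow(Add(-3326976, -29998), -1) = Pow(-3356974, -1) = Rational(-1, 3356974)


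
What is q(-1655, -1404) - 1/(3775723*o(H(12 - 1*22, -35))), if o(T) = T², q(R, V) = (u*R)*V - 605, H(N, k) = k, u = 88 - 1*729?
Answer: -6889053000664191876/4625260675 ≈ -1.4894e+9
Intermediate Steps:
u = -641 (u = 88 - 729 = -641)
q(R, V) = -605 - 641*R*V (q(R, V) = (-641*R)*V - 605 = -641*R*V - 605 = -605 - 641*R*V)
q(-1655, -1404) - 1/(3775723*o(H(12 - 1*22, -35))) = (-605 - 641*(-1655)*(-1404)) - 1/(3775723*((-35)²)) = (-605 - 1489440420) - 1/(3775723*1225) = -1489441025 - 1/(3775723*1225) = -1489441025 - 1*1/4625260675 = -1489441025 - 1/4625260675 = -6889053000664191876/4625260675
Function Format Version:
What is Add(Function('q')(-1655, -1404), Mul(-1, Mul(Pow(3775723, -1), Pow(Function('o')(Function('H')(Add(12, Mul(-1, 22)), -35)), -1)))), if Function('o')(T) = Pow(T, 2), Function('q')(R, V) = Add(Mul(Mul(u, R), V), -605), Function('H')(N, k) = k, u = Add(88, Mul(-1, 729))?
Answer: Rational(-6889053000664191876, 4625260675) ≈ -1.4894e+9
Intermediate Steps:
u = -641 (u = Add(88, -729) = -641)
Function('q')(R, V) = Add(-605, Mul(-641, R, V)) (Function('q')(R, V) = Add(Mul(Mul(-641, R), V), -605) = Add(Mul(-641, R, V), -605) = Add(-605, Mul(-641, R, V)))
Add(Function('q')(-1655, -1404), Mul(-1, Mul(Pow(3775723, -1), Pow(Function('o')(Function('H')(Add(12, Mul(-1, 22)), -35)), -1)))) = Add(Add(-605, Mul(-641, -1655, -1404)), Mul(-1, Mul(Pow(3775723, -1), Pow(Pow(-35, 2), -1)))) = Add(Add(-605, -1489440420), Mul(-1, Mul(Rational(1, 3775723), Pow(1225, -1)))) = Add(-1489441025, Mul(-1, Mul(Rational(1, 3775723), Rational(1, 1225)))) = Add(-1489441025, Mul(-1, Rational(1, 4625260675))) = Add(-1489441025, Rational(-1, 4625260675)) = Rational(-6889053000664191876, 4625260675)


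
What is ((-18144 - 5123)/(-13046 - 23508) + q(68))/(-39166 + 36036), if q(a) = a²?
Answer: -169048963/114414020 ≈ -1.4775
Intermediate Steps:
((-18144 - 5123)/(-13046 - 23508) + q(68))/(-39166 + 36036) = ((-18144 - 5123)/(-13046 - 23508) + 68²)/(-39166 + 36036) = (-23267/(-36554) + 4624)/(-3130) = (-23267*(-1/36554) + 4624)*(-1/3130) = (23267/36554 + 4624)*(-1/3130) = (169048963/36554)*(-1/3130) = -169048963/114414020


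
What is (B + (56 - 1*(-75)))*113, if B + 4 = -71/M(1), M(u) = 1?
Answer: 6328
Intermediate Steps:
B = -75 (B = -4 - 71/1 = -4 - 71*1 = -4 - 71 = -75)
(B + (56 - 1*(-75)))*113 = (-75 + (56 - 1*(-75)))*113 = (-75 + (56 + 75))*113 = (-75 + 131)*113 = 56*113 = 6328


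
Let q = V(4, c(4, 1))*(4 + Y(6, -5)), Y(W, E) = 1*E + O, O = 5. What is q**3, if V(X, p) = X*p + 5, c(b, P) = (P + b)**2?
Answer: 74088000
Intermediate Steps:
Y(W, E) = 5 + E (Y(W, E) = 1*E + 5 = E + 5 = 5 + E)
V(X, p) = 5 + X*p
q = 420 (q = (5 + 4*(1 + 4)**2)*(4 + (5 - 5)) = (5 + 4*5**2)*(4 + 0) = (5 + 4*25)*4 = (5 + 100)*4 = 105*4 = 420)
q**3 = 420**3 = 74088000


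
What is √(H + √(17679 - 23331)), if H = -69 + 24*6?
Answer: √(75 + 6*I*√157) ≈ 9.5182 + 3.9493*I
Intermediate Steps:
H = 75 (H = -69 + 144 = 75)
√(H + √(17679 - 23331)) = √(75 + √(17679 - 23331)) = √(75 + √(-5652)) = √(75 + 6*I*√157)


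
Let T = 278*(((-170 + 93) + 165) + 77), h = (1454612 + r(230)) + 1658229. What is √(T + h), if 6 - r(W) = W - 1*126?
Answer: 3*√350957 ≈ 1777.2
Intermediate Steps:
r(W) = 132 - W (r(W) = 6 - (W - 1*126) = 6 - (W - 126) = 6 - (-126 + W) = 6 + (126 - W) = 132 - W)
h = 3112743 (h = (1454612 + (132 - 1*230)) + 1658229 = (1454612 + (132 - 230)) + 1658229 = (1454612 - 98) + 1658229 = 1454514 + 1658229 = 3112743)
T = 45870 (T = 278*((-77 + 165) + 77) = 278*(88 + 77) = 278*165 = 45870)
√(T + h) = √(45870 + 3112743) = √3158613 = 3*√350957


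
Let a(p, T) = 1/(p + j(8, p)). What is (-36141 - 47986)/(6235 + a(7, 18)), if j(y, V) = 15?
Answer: -1850794/137171 ≈ -13.493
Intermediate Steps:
a(p, T) = 1/(15 + p) (a(p, T) = 1/(p + 15) = 1/(15 + p))
(-36141 - 47986)/(6235 + a(7, 18)) = (-36141 - 47986)/(6235 + 1/(15 + 7)) = -84127/(6235 + 1/22) = -84127/137171/22 = -84127*22/137171 = -1850794/137171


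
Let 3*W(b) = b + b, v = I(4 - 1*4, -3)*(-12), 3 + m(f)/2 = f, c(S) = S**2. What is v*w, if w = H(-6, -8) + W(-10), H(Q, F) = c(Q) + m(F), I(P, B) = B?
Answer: 264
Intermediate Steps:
m(f) = -6 + 2*f
H(Q, F) = -6 + Q**2 + 2*F (H(Q, F) = Q**2 + (-6 + 2*F) = -6 + Q**2 + 2*F)
v = 36 (v = -3*(-12) = 36)
W(b) = 2*b/3 (W(b) = (b + b)/3 = (2*b)/3 = 2*b/3)
w = 22/3 (w = (-6 + (-6)**2 + 2*(-8)) + (2/3)*(-10) = (-6 + 36 - 16) - 20/3 = 14 - 20/3 = 22/3 ≈ 7.3333)
v*w = 36*(22/3) = 264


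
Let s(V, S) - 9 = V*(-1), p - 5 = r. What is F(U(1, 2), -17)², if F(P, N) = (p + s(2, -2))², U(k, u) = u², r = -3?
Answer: 6561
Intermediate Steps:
p = 2 (p = 5 - 3 = 2)
s(V, S) = 9 - V (s(V, S) = 9 + V*(-1) = 9 - V)
F(P, N) = 81 (F(P, N) = (2 + (9 - 1*2))² = (2 + (9 - 2))² = (2 + 7)² = 9² = 81)
F(U(1, 2), -17)² = 81² = 6561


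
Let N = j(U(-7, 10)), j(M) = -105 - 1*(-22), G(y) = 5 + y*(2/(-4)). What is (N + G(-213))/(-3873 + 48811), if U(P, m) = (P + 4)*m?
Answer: 57/89876 ≈ 0.00063421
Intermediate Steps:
U(P, m) = m*(4 + P) (U(P, m) = (4 + P)*m = m*(4 + P))
G(y) = 5 - y/2 (G(y) = 5 + y*(2*(-¼)) = 5 + y*(-½) = 5 - y/2)
j(M) = -83 (j(M) = -105 + 22 = -83)
N = -83
(N + G(-213))/(-3873 + 48811) = (-83 + (5 - ½*(-213)))/(-3873 + 48811) = (-83 + (5 + 213/2))/44938 = (-83 + 223/2)*(1/44938) = (57/2)*(1/44938) = 57/89876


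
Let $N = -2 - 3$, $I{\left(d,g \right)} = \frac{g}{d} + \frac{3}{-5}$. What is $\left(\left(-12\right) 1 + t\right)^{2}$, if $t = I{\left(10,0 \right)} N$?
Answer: $81$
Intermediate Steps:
$I{\left(d,g \right)} = - \frac{3}{5} + \frac{g}{d}$ ($I{\left(d,g \right)} = \frac{g}{d} + 3 \left(- \frac{1}{5}\right) = \frac{g}{d} - \frac{3}{5} = - \frac{3}{5} + \frac{g}{d}$)
$N = -5$
$t = 3$ ($t = \left(- \frac{3}{5} + \frac{0}{10}\right) \left(-5\right) = \left(- \frac{3}{5} + 0 \cdot \frac{1}{10}\right) \left(-5\right) = \left(- \frac{3}{5} + 0\right) \left(-5\right) = \left(- \frac{3}{5}\right) \left(-5\right) = 3$)
$\left(\left(-12\right) 1 + t\right)^{2} = \left(\left(-12\right) 1 + 3\right)^{2} = \left(-12 + 3\right)^{2} = \left(-9\right)^{2} = 81$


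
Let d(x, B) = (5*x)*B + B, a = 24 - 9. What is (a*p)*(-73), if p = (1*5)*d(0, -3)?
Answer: 16425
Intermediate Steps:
a = 15
d(x, B) = B + 5*B*x (d(x, B) = 5*B*x + B = B + 5*B*x)
p = -15 (p = (1*5)*(-3*(1 + 5*0)) = 5*(-3*(1 + 0)) = 5*(-3*1) = 5*(-3) = -15)
(a*p)*(-73) = (15*(-15))*(-73) = -225*(-73) = 16425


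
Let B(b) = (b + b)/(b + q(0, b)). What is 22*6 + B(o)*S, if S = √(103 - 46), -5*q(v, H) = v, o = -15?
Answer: 132 + 2*√57 ≈ 147.10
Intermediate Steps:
q(v, H) = -v/5
B(b) = 2 (B(b) = (b + b)/(b - ⅕*0) = (2*b)/(b + 0) = (2*b)/b = 2)
S = √57 ≈ 7.5498
22*6 + B(o)*S = 22*6 + 2*√57 = 132 + 2*√57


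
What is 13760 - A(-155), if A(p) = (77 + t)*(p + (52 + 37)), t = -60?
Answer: 14882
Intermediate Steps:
A(p) = 1513 + 17*p (A(p) = (77 - 60)*(p + (52 + 37)) = 17*(p + 89) = 17*(89 + p) = 1513 + 17*p)
13760 - A(-155) = 13760 - (1513 + 17*(-155)) = 13760 - (1513 - 2635) = 13760 - 1*(-1122) = 13760 + 1122 = 14882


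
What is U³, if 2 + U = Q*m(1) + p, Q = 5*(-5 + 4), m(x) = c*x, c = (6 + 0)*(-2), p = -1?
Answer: 185193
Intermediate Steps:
c = -12 (c = 6*(-2) = -12)
m(x) = -12*x
Q = -5 (Q = 5*(-1) = -5)
U = 57 (U = -2 + (-(-60) - 1) = -2 + (-5*(-12) - 1) = -2 + (60 - 1) = -2 + 59 = 57)
U³ = 57³ = 185193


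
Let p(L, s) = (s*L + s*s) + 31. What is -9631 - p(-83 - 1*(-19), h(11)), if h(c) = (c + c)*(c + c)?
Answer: -212942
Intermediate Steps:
h(c) = 4*c**2 (h(c) = (2*c)*(2*c) = 4*c**2)
p(L, s) = 31 + s**2 + L*s (p(L, s) = (L*s + s**2) + 31 = (s**2 + L*s) + 31 = 31 + s**2 + L*s)
-9631 - p(-83 - 1*(-19), h(11)) = -9631 - (31 + (4*11**2)**2 + (-83 - 1*(-19))*(4*11**2)) = -9631 - (31 + (4*121)**2 + (-83 + 19)*(4*121)) = -9631 - (31 + 484**2 - 64*484) = -9631 - (31 + 234256 - 30976) = -9631 - 1*203311 = -9631 - 203311 = -212942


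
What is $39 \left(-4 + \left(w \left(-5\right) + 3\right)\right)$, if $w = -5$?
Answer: $936$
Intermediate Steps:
$39 \left(-4 + \left(w \left(-5\right) + 3\right)\right) = 39 \left(-4 + \left(\left(-5\right) \left(-5\right) + 3\right)\right) = 39 \left(-4 + \left(25 + 3\right)\right) = 39 \left(-4 + 28\right) = 39 \cdot 24 = 936$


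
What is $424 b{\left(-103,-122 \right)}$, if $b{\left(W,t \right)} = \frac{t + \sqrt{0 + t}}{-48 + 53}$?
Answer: $- \frac{51728}{5} + \frac{424 i \sqrt{122}}{5} \approx -10346.0 + 936.65 i$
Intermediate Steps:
$b{\left(W,t \right)} = \frac{t}{5} + \frac{\sqrt{t}}{5}$ ($b{\left(W,t \right)} = \frac{t + \sqrt{t}}{5} = \left(t + \sqrt{t}\right) \frac{1}{5} = \frac{t}{5} + \frac{\sqrt{t}}{5}$)
$424 b{\left(-103,-122 \right)} = 424 \left(\frac{1}{5} \left(-122\right) + \frac{\sqrt{-122}}{5}\right) = 424 \left(- \frac{122}{5} + \frac{i \sqrt{122}}{5}\right) = - \frac{51728}{5} + \frac{424 i \sqrt{122}}{5}$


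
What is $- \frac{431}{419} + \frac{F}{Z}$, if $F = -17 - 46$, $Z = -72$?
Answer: $- \frac{515}{3352} \approx -0.15364$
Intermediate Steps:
$F = -63$
$- \frac{431}{419} + \frac{F}{Z} = - \frac{431}{419} - \frac{63}{-72} = \left(-431\right) \frac{1}{419} - - \frac{7}{8} = - \frac{431}{419} + \frac{7}{8} = - \frac{515}{3352}$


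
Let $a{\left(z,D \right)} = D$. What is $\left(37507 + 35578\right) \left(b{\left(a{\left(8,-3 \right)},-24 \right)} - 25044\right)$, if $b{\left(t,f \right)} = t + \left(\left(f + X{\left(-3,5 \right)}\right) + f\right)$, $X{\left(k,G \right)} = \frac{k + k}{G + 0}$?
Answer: $-1834155777$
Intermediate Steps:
$X{\left(k,G \right)} = \frac{2 k}{G}$
$b{\left(t,f \right)} = - \frac{6}{5} + t + 2 f$ ($b{\left(t,f \right)} = t + \left(\left(f + 2 \left(-3\right) \frac{1}{5}\right) + f\right) = t + \left(\left(f - \frac{6}{5}\right) + f\right) = t + \left(\left(- \frac{6}{5} + f\right) + f\right) = t + \left(- \frac{6}{5} + 2 f\right) = - \frac{6}{5} + t + 2 f$)
$\left(37507 + 35578\right) \left(b{\left(a{\left(8,-3 \right)},-24 \right)} - 25044\right) = \left(37507 + 35578\right) \left(\left(- \frac{6}{5} - 3 + 2 \left(-24\right)\right) - 25044\right) = 73085 \left(\left(- \frac{6}{5} - 3 - 48\right) - 25044\right) = 73085 \left(- \frac{261}{5} - 25044\right) = 73085 \left(- \frac{125481}{5}\right) = -1834155777$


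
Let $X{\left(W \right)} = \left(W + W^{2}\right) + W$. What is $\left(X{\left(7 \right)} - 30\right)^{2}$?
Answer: $1089$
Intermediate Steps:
$X{\left(W \right)} = W^{2} + 2 W$
$\left(X{\left(7 \right)} - 30\right)^{2} = \left(7 \left(2 + 7\right) - 30\right)^{2} = \left(7 \cdot 9 - 30\right)^{2} = \left(63 - 30\right)^{2} = 33^{2} = 1089$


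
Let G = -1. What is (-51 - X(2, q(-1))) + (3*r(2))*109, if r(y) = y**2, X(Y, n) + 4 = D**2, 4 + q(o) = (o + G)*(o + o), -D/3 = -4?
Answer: 1117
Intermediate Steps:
D = 12 (D = -3*(-4) = 12)
q(o) = -4 + 2*o*(-1 + o) (q(o) = -4 + (o - 1)*(o + o) = -4 + (-1 + o)*(2*o) = -4 + 2*o*(-1 + o))
X(Y, n) = 140 (X(Y, n) = -4 + 12**2 = -4 + 144 = 140)
(-51 - X(2, q(-1))) + (3*r(2))*109 = (-51 - 1*140) + (3*2**2)*109 = (-51 - 140) + (3*4)*109 = -191 + 12*109 = -191 + 1308 = 1117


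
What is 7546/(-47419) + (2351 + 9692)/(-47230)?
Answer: -927464597/2239599370 ≈ -0.41412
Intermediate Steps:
7546/(-47419) + (2351 + 9692)/(-47230) = 7546*(-1/47419) + 12043*(-1/47230) = -7546/47419 - 12043/47230 = -927464597/2239599370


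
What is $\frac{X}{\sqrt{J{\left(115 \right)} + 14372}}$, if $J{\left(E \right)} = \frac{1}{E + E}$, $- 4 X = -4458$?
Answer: $\frac{2229 \sqrt{760279030}}{6611122} \approx 9.2965$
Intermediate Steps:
$X = \frac{2229}{2}$ ($X = \left(- \frac{1}{4}\right) \left(-4458\right) = \frac{2229}{2} \approx 1114.5$)
$J{\left(E \right)} = \frac{1}{2 E}$
$\frac{X}{\sqrt{J{\left(115 \right)} + 14372}} = \frac{2229}{2 \sqrt{\frac{1}{2 \cdot 115} + 14372}} = \frac{2229}{2 \sqrt{\frac{1}{2} \cdot \frac{1}{115} + 14372}} = \frac{2229}{2 \sqrt{\frac{1}{230} + 14372}} = \frac{2229}{2 \sqrt{\frac{3305561}{230}}} = \frac{2229}{2 \frac{\sqrt{760279030}}{230}} = \frac{2229 \frac{\sqrt{760279030}}{3305561}}{2} = \frac{2229 \sqrt{760279030}}{6611122}$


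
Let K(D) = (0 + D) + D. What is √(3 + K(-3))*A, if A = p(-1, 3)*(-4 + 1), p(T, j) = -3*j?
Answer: 27*I*√3 ≈ 46.765*I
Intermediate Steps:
K(D) = 2*D (K(D) = D + D = 2*D)
A = 27 (A = (-3*3)*(-4 + 1) = -9*(-3) = 27)
√(3 + K(-3))*A = √(3 + 2*(-3))*27 = √(3 - 6)*27 = √(-3)*27 = (I*√3)*27 = 27*I*√3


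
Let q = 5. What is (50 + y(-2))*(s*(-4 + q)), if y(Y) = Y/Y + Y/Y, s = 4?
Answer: 208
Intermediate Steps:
y(Y) = 2 (y(Y) = 1 + 1 = 2)
(50 + y(-2))*(s*(-4 + q)) = (50 + 2)*(4*(-4 + 5)) = 52*(4*1) = 52*4 = 208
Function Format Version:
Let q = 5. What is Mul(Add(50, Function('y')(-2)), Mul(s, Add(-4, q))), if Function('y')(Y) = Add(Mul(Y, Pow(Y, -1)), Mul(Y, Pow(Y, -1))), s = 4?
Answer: 208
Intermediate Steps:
Function('y')(Y) = 2 (Function('y')(Y) = Add(1, 1) = 2)
Mul(Add(50, Function('y')(-2)), Mul(s, Add(-4, q))) = Mul(Add(50, 2), Mul(4, Add(-4, 5))) = Mul(52, Mul(4, 1)) = Mul(52, 4) = 208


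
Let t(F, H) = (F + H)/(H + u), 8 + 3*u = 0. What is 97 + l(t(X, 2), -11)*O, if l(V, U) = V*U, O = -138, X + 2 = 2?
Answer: -4457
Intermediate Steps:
X = 0 (X = -2 + 2 = 0)
u = -8/3 (u = -8/3 + (⅓)*0 = -8/3 + 0 = -8/3 ≈ -2.6667)
t(F, H) = (F + H)/(-8/3 + H) (t(F, H) = (F + H)/(H - 8/3) = (F + H)/(-8/3 + H))
l(V, U) = U*V
97 + l(t(X, 2), -11)*O = 97 - 33*(0 + 2)/(-8 + 3*2)*(-138) = 97 - 33*2/(-8 + 6)*(-138) = 97 - 33*2/(-2)*(-138) = 97 - 33*(-1)*2/2*(-138) = 97 - 11*(-3)*(-138) = 97 + 33*(-138) = 97 - 4554 = -4457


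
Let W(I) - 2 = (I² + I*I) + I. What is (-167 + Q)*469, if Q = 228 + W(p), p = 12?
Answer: 170247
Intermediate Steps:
W(I) = 2 + I + 2*I² (W(I) = 2 + ((I² + I*I) + I) = 2 + ((I² + I²) + I) = 2 + (2*I² + I) = 2 + (I + 2*I²) = 2 + I + 2*I²)
Q = 530 (Q = 228 + (2 + 12 + 2*12²) = 228 + (2 + 12 + 2*144) = 228 + (2 + 12 + 288) = 228 + 302 = 530)
(-167 + Q)*469 = (-167 + 530)*469 = 363*469 = 170247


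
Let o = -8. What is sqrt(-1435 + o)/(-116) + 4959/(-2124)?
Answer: -551/236 - I*sqrt(1443)/116 ≈ -2.3347 - 0.32747*I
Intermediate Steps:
sqrt(-1435 + o)/(-116) + 4959/(-2124) = sqrt(-1435 - 8)/(-116) + 4959/(-2124) = sqrt(-1443)*(-1/116) + 4959*(-1/2124) = (I*sqrt(1443))*(-1/116) - 551/236 = -I*sqrt(1443)/116 - 551/236 = -551/236 - I*sqrt(1443)/116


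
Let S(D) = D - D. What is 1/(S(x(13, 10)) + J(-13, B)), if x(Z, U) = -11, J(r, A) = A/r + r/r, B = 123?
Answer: -13/110 ≈ -0.11818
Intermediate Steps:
J(r, A) = 1 + A/r (J(r, A) = A/r + 1 = 1 + A/r)
S(D) = 0
1/(S(x(13, 10)) + J(-13, B)) = 1/(0 + (123 - 13)/(-13)) = 1/(0 - 1/13*110) = 1/(0 - 110/13) = 1/(-110/13) = -13/110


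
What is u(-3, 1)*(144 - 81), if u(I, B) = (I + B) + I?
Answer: -315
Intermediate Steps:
u(I, B) = B + 2*I (u(I, B) = (B + I) + I = B + 2*I)
u(-3, 1)*(144 - 81) = (1 + 2*(-3))*(144 - 81) = (1 - 6)*63 = -5*63 = -315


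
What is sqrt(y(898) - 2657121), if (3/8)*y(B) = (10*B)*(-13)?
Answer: I*sqrt(26715849)/3 ≈ 1722.9*I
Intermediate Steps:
y(B) = -1040*B/3 (y(B) = 8*((10*B)*(-13))/3 = 8*(-130*B)/3 = -1040*B/3)
sqrt(y(898) - 2657121) = sqrt(-1040/3*898 - 2657121) = sqrt(-933920/3 - 2657121) = sqrt(-8905283/3) = I*sqrt(26715849)/3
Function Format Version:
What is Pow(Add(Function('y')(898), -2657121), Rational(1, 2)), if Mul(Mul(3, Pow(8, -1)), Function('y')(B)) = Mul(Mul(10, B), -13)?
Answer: Mul(Rational(1, 3), I, Pow(26715849, Rational(1, 2))) ≈ Mul(1722.9, I)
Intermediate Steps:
Function('y')(B) = Mul(Rational(-1040, 3), B) (Function('y')(B) = Mul(Rational(8, 3), Mul(Mul(10, B), -13)) = Mul(Rational(8, 3), Mul(-130, B)) = Mul(Rational(-1040, 3), B))
Pow(Add(Function('y')(898), -2657121), Rational(1, 2)) = Pow(Add(Mul(Rational(-1040, 3), 898), -2657121), Rational(1, 2)) = Pow(Add(Rational(-933920, 3), -2657121), Rational(1, 2)) = Pow(Rational(-8905283, 3), Rational(1, 2)) = Mul(Rational(1, 3), I, Pow(26715849, Rational(1, 2)))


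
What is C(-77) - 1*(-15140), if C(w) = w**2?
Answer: 21069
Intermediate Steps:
C(-77) - 1*(-15140) = (-77)**2 - 1*(-15140) = 5929 + 15140 = 21069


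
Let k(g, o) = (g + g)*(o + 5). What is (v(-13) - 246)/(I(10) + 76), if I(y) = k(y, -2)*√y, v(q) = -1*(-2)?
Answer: 1159/1889 - 915*√10/1889 ≈ -0.91820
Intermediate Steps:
v(q) = 2
k(g, o) = 2*g*(5 + o) (k(g, o) = (2*g)*(5 + o) = 2*g*(5 + o))
I(y) = 6*y^(3/2) (I(y) = (2*y*(5 - 2))*√y = (2*y*3)*√y = (6*y)*√y = 6*y^(3/2))
(v(-13) - 246)/(I(10) + 76) = (2 - 246)/(6*10^(3/2) + 76) = -244/(6*(10*√10) + 76) = -244/(60*√10 + 76) = -244/(76 + 60*√10)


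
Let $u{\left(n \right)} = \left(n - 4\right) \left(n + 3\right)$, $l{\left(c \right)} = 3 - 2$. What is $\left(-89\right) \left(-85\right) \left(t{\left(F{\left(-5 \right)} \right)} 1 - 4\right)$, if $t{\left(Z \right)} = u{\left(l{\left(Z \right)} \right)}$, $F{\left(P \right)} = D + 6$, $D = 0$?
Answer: $-121040$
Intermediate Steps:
$l{\left(c \right)} = 1$
$u{\left(n \right)} = \left(-4 + n\right) \left(3 + n\right)$
$F{\left(P \right)} = 6$ ($F{\left(P \right)} = 0 + 6 = 6$)
$t{\left(Z \right)} = -12$ ($t{\left(Z \right)} = -12 + 1^{2} - 1 = -12 + 1 - 1 = -12$)
$\left(-89\right) \left(-85\right) \left(t{\left(F{\left(-5 \right)} \right)} 1 - 4\right) = \left(-89\right) \left(-85\right) \left(\left(-12\right) 1 - 4\right) = 7565 \left(-12 - 4\right) = 7565 \left(-16\right) = -121040$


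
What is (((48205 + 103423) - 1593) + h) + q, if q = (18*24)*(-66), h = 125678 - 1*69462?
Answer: 177739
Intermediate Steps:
h = 56216 (h = 125678 - 69462 = 56216)
q = -28512 (q = 432*(-66) = -28512)
(((48205 + 103423) - 1593) + h) + q = (((48205 + 103423) - 1593) + 56216) - 28512 = ((151628 - 1593) + 56216) - 28512 = (150035 + 56216) - 28512 = 206251 - 28512 = 177739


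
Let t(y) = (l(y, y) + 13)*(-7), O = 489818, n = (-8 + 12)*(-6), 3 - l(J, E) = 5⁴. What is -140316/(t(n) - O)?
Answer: 140316/485555 ≈ 0.28898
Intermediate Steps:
l(J, E) = -622 (l(J, E) = 3 - 1*5⁴ = 3 - 1*625 = 3 - 625 = -622)
n = -24 (n = 4*(-6) = -24)
t(y) = 4263 (t(y) = (-622 + 13)*(-7) = -609*(-7) = 4263)
-140316/(t(n) - O) = -140316/(4263 - 1*489818) = -140316/(4263 - 489818) = -140316/(-485555) = -140316*(-1/485555) = 140316/485555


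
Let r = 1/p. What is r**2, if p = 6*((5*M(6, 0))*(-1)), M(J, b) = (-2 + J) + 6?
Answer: 1/90000 ≈ 1.1111e-5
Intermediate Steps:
M(J, b) = 4 + J
p = -300 (p = 6*((5*(4 + 6))*(-1)) = 6*((5*10)*(-1)) = 6*(50*(-1)) = 6*(-50) = -300)
r = -1/300 (r = 1/(-300) = -1/300 ≈ -0.0033333)
r**2 = (-1/300)**2 = 1/90000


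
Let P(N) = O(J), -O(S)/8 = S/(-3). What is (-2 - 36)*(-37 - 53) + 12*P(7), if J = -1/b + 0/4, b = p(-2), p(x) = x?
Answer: 3436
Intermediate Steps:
b = -2
J = ½ (J = -1/(-2) + 0/4 = -1*(-½) + 0*(¼) = ½ + 0 = ½ ≈ 0.50000)
O(S) = 8*S/3 (O(S) = -8*S/(-3) = -8*S*(-1)/3 = -(-8)*S/3 = 8*S/3)
P(N) = 4/3 (P(N) = (8/3)*(½) = 4/3)
(-2 - 36)*(-37 - 53) + 12*P(7) = (-2 - 36)*(-37 - 53) + 12*(4/3) = -38*(-90) + 16 = 3420 + 16 = 3436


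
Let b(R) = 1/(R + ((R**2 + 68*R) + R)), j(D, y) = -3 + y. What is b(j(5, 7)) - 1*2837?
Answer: -839751/296 ≈ -2837.0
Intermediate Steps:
b(R) = 1/(R**2 + 70*R) (b(R) = 1/(R + (R**2 + 69*R)) = 1/(R**2 + 70*R))
b(j(5, 7)) - 1*2837 = 1/((-3 + 7)*(70 + (-3 + 7))) - 1*2837 = 1/(4*(70 + 4)) - 2837 = (1/4)/74 - 2837 = (1/4)*(1/74) - 2837 = 1/296 - 2837 = -839751/296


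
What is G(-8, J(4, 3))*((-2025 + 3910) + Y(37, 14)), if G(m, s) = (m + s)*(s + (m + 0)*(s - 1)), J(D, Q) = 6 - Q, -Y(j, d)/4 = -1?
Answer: 122785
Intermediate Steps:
Y(j, d) = 4 (Y(j, d) = -4*(-1) = 4)
G(m, s) = (m + s)*(s + m*(-1 + s))
G(-8, J(4, 3))*((-2025 + 3910) + Y(37, 14)) = ((6 - 1*3)² - 1*(-8)² - 8*(6 - 1*3)² + (6 - 1*3)*(-8)²)*((-2025 + 3910) + 4) = ((6 - 3)² - 1*64 - 8*(6 - 3)² + (6 - 3)*64)*(1885 + 4) = (3² - 64 - 8*3² + 3*64)*1889 = (9 - 64 - 8*9 + 192)*1889 = (9 - 64 - 72 + 192)*1889 = 65*1889 = 122785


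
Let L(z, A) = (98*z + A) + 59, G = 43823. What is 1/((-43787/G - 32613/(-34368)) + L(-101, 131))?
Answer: -502036288/4873793507943 ≈ -0.00010301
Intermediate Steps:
L(z, A) = 59 + A + 98*z (L(z, A) = (A + 98*z) + 59 = 59 + A + 98*z)
1/((-43787/G - 32613/(-34368)) + L(-101, 131)) = 1/((-43787/43823 - 32613/(-34368)) + (59 + 131 + 98*(-101))) = 1/((-43787*1/43823 - 32613*(-1/34368)) + (59 + 131 - 9898)) = 1/((-43787/43823 + 10871/11456) - 9708) = 1/(-25224039/502036288 - 9708) = 1/(-4873793507943/502036288) = -502036288/4873793507943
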